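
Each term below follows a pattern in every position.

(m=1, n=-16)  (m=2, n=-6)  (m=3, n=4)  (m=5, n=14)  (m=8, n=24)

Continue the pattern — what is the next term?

M: each term is the sum of the two before it, so 1, 2, 3, 5, 8 → 13.
For the n, +10 each step: -16, -6, 4, 14, 24 → 34.
So the next term is (m=13, n=34).

(m=13, n=34)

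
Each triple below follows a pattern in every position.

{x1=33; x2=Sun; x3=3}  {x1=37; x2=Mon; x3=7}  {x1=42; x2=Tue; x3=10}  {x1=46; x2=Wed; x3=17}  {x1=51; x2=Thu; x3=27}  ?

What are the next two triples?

{x1=55; x2=Fri; x3=44}, {x1=60; x2=Sat; x3=71}

X1 goes 33, 37, 42, 46, 51 → 55 → 60 (alternating steps +4, +5, +4, +5, …).
X2: Sun, Mon, Tue, Wed, Thu → Fri → Sat (runs through the weekdays Mon→Sun).
X3 goes 3, 7, 10, 17, 27 → 44 → 71 (each term is the sum of the two before it).
So the next two triples are {x1=55; x2=Fri; x3=44} and {x1=60; x2=Sat; x3=71}.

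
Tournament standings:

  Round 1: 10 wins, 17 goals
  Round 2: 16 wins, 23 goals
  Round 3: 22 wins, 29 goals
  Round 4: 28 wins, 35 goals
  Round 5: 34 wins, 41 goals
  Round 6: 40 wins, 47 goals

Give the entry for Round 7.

46 wins, 53 goals

Wins: +6 each step, so 10, 16, 22, 28, 34, 40 → 46.
Goals: always 7 more than the wins; 17, 23, 29, 35, 41, 47 → 53.
Putting it together: 46 wins, 53 goals.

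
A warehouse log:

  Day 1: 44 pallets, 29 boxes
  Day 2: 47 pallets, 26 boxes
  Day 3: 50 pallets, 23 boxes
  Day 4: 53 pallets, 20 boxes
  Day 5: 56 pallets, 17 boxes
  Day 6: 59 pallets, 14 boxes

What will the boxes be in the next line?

Pallets: +3 each step; 44, 47, 50, 53, 56, 59 → 62.
Boxes goes 29, 26, 23, 20, 17, 14 → 11 (together with the pallets always sums to 73).

11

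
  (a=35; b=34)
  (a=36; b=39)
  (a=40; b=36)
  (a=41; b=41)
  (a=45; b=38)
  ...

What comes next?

A: 35, 36, 40, 41, 45 → 46 (alternating steps +1, +4, +1, +4, …).
B: alternating steps +5, −3, +5, −3, …, so 34, 39, 36, 41, 38 → 43.
So the next pair is (a=46; b=43).

(a=46; b=43)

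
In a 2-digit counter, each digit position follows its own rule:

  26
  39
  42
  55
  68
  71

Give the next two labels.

84 then 97

For the first digit, +1 each step, mod 10: 2, 3, 4, 5, 6, 7 → 8 → 9.
For the second digit, +3 each step, mod 10: 6, 9, 2, 5, 8, 1 → 4 → 7.
So the next two labels are 84 and 97.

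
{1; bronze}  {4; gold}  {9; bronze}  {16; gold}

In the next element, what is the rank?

bronze

First entry: perfect squares: 1², 2², 3², …; 1, 4, 9, 16 → 25.
Rank — alternates bronze ↔ gold: bronze, gold, bronze, gold → bronze.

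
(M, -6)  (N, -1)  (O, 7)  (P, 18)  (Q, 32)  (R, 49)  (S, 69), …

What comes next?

(T, 92)

Letter — letters move forward 1 place in the alphabet: M, N, O, P, Q, R, S → T.
Second value — differences are 5, 8, 11, … (increasing by 3 each time): -6, -1, 7, 18, 32, 49, 69 → 92.
So the next element is (T, 92).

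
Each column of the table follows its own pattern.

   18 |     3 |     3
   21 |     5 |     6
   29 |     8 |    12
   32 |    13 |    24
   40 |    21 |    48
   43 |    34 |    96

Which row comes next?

First component: 18, 21, 29, 32, 40, 43 → 51 (alternating steps +3, +8, +3, +8, …).
Second component: 3, 5, 8, 13, 21, 34 → 55 (each term is the sum of the two before it).
Third component: ×2 each step, so 3, 6, 12, 24, 48, 96 → 192.
Combining the parts gives 51  55  192.

51  55  192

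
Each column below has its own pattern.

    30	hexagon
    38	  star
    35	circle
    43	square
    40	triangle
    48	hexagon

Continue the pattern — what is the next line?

First component: alternating steps +8, −3, +8, −3, …; 30, 38, 35, 43, 40, 48 → 45.
Shape goes hexagon, star, circle, square, triangle, hexagon → star (repeats hexagon → star → circle → square → triangle).
Combining the parts gives 45  star.

45  star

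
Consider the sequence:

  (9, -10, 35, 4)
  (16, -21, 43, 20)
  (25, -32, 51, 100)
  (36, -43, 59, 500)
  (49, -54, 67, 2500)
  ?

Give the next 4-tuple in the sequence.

For the first value, perfect squares: 3², 4², 5², …: 9, 16, 25, 36, 49 → 64.
Second value: −11 each step; -10, -21, -32, -43, -54 → -65.
Third value: +8 each step; 35, 43, 51, 59, 67 → 75.
Fourth value: ×5 each step; 4, 20, 100, 500, 2500 → 12500.
Putting it together: (64, -65, 75, 12500).

(64, -65, 75, 12500)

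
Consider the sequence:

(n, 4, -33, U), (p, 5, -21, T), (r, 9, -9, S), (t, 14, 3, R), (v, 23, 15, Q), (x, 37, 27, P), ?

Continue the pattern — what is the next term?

(z, 60, 39, O)

For the first letter, letters move forward 2 places in the alphabet: n, p, r, t, v, x → z.
Second entry: each term is the sum of the two before it; 4, 5, 9, 14, 23, 37 → 60.
Third entry: -33, -21, -9, 3, 15, 27 → 39 (+12 each step).
Second letter goes U, T, S, R, Q, P → O (letters move back 1 place in the alphabet).
So the next term is (z, 60, 39, O).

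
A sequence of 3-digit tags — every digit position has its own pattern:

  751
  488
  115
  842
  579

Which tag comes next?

First digit goes 7, 4, 1, 8, 5 → 2 (−3 each step, mod 10).
Second digit goes 5, 8, 1, 4, 7 → 0 (+3 each step, mod 10).
Third digit: −3 each step, mod 10; 1, 8, 5, 2, 9 → 6.
So the next tag is 206.

206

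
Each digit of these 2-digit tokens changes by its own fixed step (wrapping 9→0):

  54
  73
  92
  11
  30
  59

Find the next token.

78

First digit: +2 each step, mod 10, so 5, 7, 9, 1, 3, 5 → 7.
Second digit: −1 each step, mod 10; 4, 3, 2, 1, 0, 9 → 8.
Combining the parts gives 78.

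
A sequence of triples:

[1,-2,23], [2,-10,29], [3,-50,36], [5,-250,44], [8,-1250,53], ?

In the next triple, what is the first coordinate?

For the first coordinate, each term is the sum of the two before it: 1, 2, 3, 5, 8 → 13.

13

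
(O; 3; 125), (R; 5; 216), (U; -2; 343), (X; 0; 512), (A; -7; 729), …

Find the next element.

Letter: letters move forward 3 places in the alphabet, wrapping Z→A; O, R, U, X, A → D.
Second value: alternating steps +2, −7, +2, −7, …, so 3, 5, -2, 0, -7 → -5.
Third value: perfect cubes: 5³, 6³, 7³, …; 125, 216, 343, 512, 729 → 1000.
Putting it together: (D; -5; 1000).

(D; -5; 1000)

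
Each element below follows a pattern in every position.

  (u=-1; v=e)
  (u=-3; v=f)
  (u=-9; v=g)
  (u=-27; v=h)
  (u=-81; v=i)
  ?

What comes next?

U goes -1, -3, -9, -27, -81 → -243 (×3 each step).
V: e, f, g, h, i → j (letters move forward 1 place in the alphabet).
Putting it together: (u=-243; v=j).

(u=-243; v=j)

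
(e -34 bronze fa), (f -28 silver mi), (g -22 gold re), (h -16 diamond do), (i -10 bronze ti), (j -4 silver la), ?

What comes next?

(k 2 gold sol)

For the letter, letters move forward 1 place in the alphabet: e, f, g, h, i, j → k.
For the second component, +6 each step: -34, -28, -22, -16, -10, -4 → 2.
Rank — repeats bronze → silver → gold → diamond: bronze, silver, gold, diamond, bronze, silver → gold.
Note: fa, mi, re, do, ti, la → sol (runs backward through the solfège scale do→ti).
Combining the parts gives (k 2 gold sol).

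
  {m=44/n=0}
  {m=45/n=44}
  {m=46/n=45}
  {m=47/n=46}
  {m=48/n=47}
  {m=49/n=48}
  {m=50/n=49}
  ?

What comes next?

For the m, +1 each step: 44, 45, 46, 47, 48, 49, 50 → 51.
N: always the previous value of the m, so 0, 44, 45, 46, 47, 48, 49 → 50.
So the next element is {m=51/n=50}.

{m=51/n=50}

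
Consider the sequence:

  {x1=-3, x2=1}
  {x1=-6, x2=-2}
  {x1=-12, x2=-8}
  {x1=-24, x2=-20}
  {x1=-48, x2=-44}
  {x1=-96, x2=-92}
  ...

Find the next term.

X1 goes -3, -6, -12, -24, -48, -96 → -192 (×2 each step).
X2 goes 1, -2, -8, -20, -44, -92 → -188 (always 4 more than the x1).
So the next term is {x1=-192, x2=-188}.

{x1=-192, x2=-188}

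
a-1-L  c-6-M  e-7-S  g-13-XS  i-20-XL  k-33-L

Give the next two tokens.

m-53-M, o-86-S

Letter goes a, c, e, g, i, k → m → o (letters move forward 2 places in the alphabet).
Second component: each term is the sum of the two before it; 1, 6, 7, 13, 20, 33 → 53 → 86.
Size: repeats L → M → S → XS → XL; L, M, S, XS, XL, L → M → S.
Putting the parts together: m-53-M and then o-86-S.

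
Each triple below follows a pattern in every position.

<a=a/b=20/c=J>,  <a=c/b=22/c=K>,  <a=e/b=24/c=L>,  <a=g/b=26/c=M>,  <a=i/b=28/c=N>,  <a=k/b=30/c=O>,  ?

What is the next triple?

A goes a, c, e, g, i, k → m (letters move forward 2 places in the alphabet).
B: +2 each step; 20, 22, 24, 26, 28, 30 → 32.
C: letters move forward 1 place in the alphabet; J, K, L, M, N, O → P.
Combining the parts gives <a=m/b=32/c=P>.

<a=m/b=32/c=P>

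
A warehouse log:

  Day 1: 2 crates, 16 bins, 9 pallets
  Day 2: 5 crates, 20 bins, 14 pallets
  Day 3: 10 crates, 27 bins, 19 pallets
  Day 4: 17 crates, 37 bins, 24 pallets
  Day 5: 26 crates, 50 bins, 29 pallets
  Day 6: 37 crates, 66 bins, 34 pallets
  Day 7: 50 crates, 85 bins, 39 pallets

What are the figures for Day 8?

65 crates, 107 bins, 44 pallets

Crates: differences are 3, 5, 7, … (increasing by 2 each time); 2, 5, 10, 17, 26, 37, 50 → 65.
Bins: 16, 20, 27, 37, 50, 66, 85 → 107 (differences are 4, 7, 10, … (increasing by 3 each time)).
Pallets: +5 each step; 9, 14, 19, 24, 29, 34, 39 → 44.
Putting it together: 65 crates, 107 bins, 44 pallets.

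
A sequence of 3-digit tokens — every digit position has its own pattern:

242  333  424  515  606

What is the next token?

797

First digit: +1 each step, mod 10, so 2, 3, 4, 5, 6 → 7.
Second digit goes 4, 3, 2, 1, 0 → 9 (−1 each step, mod 10).
For the third digit, +1 each step, mod 10: 2, 3, 4, 5, 6 → 7.
Putting it together: 797.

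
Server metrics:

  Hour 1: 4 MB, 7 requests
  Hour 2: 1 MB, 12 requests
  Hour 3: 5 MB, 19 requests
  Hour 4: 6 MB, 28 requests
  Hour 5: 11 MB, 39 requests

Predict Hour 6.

MB goes 4, 1, 5, 6, 11 → 17 (each term is the sum of the two before it).
Requests: 7, 12, 19, 28, 39 → 52 (differences are 5, 7, 9, … (increasing by 2 each time)).
So the next row is 17 MB, 52 requests.

17 MB, 52 requests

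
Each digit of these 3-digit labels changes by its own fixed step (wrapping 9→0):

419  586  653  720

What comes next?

897

First digit: +1 each step, mod 10; 4, 5, 6, 7 → 8.
Second digit: 1, 8, 5, 2 → 9 (−3 each step, mod 10).
For the third digit, −3 each step, mod 10: 9, 6, 3, 0 → 7.
Putting it together: 897.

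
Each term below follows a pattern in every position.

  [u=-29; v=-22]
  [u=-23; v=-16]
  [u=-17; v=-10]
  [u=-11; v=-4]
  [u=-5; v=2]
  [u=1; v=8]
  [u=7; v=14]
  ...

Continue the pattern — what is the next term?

U — +6 each step: -29, -23, -17, -11, -5, 1, 7 → 13.
V goes -22, -16, -10, -4, 2, 8, 14 → 20 (always 7 more than the u).
Putting it together: [u=13; v=20].

[u=13; v=20]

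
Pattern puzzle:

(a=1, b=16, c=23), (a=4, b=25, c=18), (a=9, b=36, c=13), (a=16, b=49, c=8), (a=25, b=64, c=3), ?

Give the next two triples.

(a=36, b=81, c=-2), (a=49, b=100, c=-7)

A: 1, 4, 9, 16, 25 → 36 → 49 (perfect squares: 1², 2², 3², …).
B: perfect squares: 4², 5², 6², …, so 16, 25, 36, 49, 64 → 81 → 100.
C: −5 each step; 23, 18, 13, 8, 3 → -2 → -7.
So the next two triples are (a=36, b=81, c=-2) and (a=49, b=100, c=-7).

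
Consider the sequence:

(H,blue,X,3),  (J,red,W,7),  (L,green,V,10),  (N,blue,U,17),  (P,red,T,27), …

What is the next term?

First letter goes H, J, L, N, P → R (letters move forward 2 places in the alphabet).
Colour: blue, red, green, blue, red → green (repeats blue → red → green).
For the second letter, letters move back 1 place in the alphabet: X, W, V, U, T → S.
For the fourth slot, each term is the sum of the two before it: 3, 7, 10, 17, 27 → 44.
Putting it together: (R,green,S,44).

(R,green,S,44)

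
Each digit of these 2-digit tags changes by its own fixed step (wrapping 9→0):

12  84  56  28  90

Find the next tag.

First digit: −3 each step, mod 10, so 1, 8, 5, 2, 9 → 6.
Second digit: +2 each step, mod 10; 2, 4, 6, 8, 0 → 2.
So the next tag is 62.

62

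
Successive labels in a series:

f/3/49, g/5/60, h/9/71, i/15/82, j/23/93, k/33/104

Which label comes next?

Letter: f, g, h, i, j, k → l (letters move forward 1 place in the alphabet).
For the second component, differences are 2, 4, 6, … (increasing by 2 each time): 3, 5, 9, 15, 23, 33 → 45.
Third component: +11 each step; 49, 60, 71, 82, 93, 104 → 115.
Combining the parts gives l/45/115.

l/45/115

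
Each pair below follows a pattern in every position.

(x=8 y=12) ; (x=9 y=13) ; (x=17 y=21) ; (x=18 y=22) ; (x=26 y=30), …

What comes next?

X goes 8, 9, 17, 18, 26 → 27 (alternating steps +1, +8, +1, +8, …).
Y goes 12, 13, 21, 22, 30 → 31 (always 4 more than the x).
Putting it together: (x=27 y=31).

(x=27 y=31)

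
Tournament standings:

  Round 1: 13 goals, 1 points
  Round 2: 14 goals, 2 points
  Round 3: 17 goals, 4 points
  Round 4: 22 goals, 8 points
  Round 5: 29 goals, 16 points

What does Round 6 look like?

Goals — differences are 1, 3, 5, … (increasing by 2 each time): 13, 14, 17, 22, 29 → 38.
Points goes 1, 2, 4, 8, 16 → 32 (×2 each step).
Combining the parts gives 38 goals, 32 points.

38 goals, 32 points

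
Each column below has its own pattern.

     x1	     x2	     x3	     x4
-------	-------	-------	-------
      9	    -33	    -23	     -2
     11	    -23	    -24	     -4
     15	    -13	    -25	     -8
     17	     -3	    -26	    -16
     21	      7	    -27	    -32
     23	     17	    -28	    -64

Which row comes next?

27  27  -29  -128

Column x1: 9, 11, 15, 17, 21, 23 → 27 (alternating steps +2, +4, +2, +4, …).
Column x2 goes -33, -23, -13, -3, 7, 17 → 27 (+10 each step).
Column x3: −1 each step, so -23, -24, -25, -26, -27, -28 → -29.
For the column x4, ×2 each step: -2, -4, -8, -16, -32, -64 → -128.
So the next row is 27  27  -29  -128.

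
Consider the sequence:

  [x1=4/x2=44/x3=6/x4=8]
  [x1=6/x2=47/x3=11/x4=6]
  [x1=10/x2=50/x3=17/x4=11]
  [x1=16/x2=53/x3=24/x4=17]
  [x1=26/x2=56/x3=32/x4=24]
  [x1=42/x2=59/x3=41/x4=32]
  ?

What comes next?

For the x1, each term is the sum of the two before it: 4, 6, 10, 16, 26, 42 → 68.
X2: 44, 47, 50, 53, 56, 59 → 62 (+3 each step).
X3 — differences are 5, 6, 7, … (increasing by 1 each time): 6, 11, 17, 24, 32, 41 → 51.
X4: 8, 6, 11, 17, 24, 32 → 41 (always the previous value of the x3).
So the next 4-tuple is [x1=68/x2=62/x3=51/x4=41].

[x1=68/x2=62/x3=51/x4=41]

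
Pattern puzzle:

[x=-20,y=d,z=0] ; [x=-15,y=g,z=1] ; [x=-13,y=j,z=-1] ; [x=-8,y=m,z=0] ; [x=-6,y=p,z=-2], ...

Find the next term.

X — alternating steps +5, +2, +5, +2, …: -20, -15, -13, -8, -6 → -1.
Y: d, g, j, m, p → s (letters move forward 3 places in the alphabet).
Z goes 0, 1, -1, 0, -2 → -1 (alternating steps +1, −2, +1, −2, …).
So the next term is [x=-1,y=s,z=-1].

[x=-1,y=s,z=-1]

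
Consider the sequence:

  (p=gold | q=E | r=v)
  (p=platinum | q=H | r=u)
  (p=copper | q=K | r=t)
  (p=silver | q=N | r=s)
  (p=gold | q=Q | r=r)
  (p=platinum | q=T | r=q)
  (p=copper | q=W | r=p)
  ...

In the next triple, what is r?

For the r, letters move back 1 place in the alphabet: v, u, t, s, r, q, p → o.

o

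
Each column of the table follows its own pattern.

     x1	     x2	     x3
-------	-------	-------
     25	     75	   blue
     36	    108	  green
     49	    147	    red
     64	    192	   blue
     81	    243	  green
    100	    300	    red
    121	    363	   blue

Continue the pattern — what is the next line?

Column x1: 25, 36, 49, 64, 81, 100, 121 → 144 (perfect squares: 5², 6², 7², …).
For the column x2, always 3 × the column x1: 75, 108, 147, 192, 243, 300, 363 → 432.
Column x3 goes blue, green, red, blue, green, red, blue → green (repeats blue → green → red).
Putting it together: 144  432  green.

144  432  green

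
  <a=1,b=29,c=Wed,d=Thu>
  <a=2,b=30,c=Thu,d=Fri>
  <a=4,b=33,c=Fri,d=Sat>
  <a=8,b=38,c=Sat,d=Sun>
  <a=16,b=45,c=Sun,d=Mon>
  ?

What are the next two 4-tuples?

<a=32,b=54,c=Mon,d=Tue>, <a=64,b=65,c=Tue,d=Wed>

A — ×2 each step: 1, 2, 4, 8, 16 → 32 → 64.
B: 29, 30, 33, 38, 45 → 54 → 65 (differences are 1, 3, 5, … (increasing by 2 each time)).
C: Wed, Thu, Fri, Sat, Sun → Mon → Tue (runs through the weekdays Mon→Sun).
For the d, runs through the weekdays Mon→Sun: Thu, Fri, Sat, Sun, Mon → Tue → Wed.
Putting the parts together: <a=32,b=54,c=Mon,d=Tue> and then <a=64,b=65,c=Tue,d=Wed>.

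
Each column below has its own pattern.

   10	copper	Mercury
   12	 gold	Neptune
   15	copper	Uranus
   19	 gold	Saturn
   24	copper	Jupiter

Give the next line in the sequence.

First component: differences are 2, 3, 4, … (increasing by 1 each time); 10, 12, 15, 19, 24 → 30.
Metal goes copper, gold, copper, gold, copper → gold (alternates copper ↔ gold).
Planet: runs backward through the planets Mercury→Neptune; Mercury, Neptune, Uranus, Saturn, Jupiter → Mars.
Combining the parts gives 30  gold  Mars.

30  gold  Mars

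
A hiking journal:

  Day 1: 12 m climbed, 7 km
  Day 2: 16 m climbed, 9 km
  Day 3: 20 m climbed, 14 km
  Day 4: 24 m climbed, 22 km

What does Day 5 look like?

M climbed: +4 each step, so 12, 16, 20, 24 → 28.
Km: differences are 2, 5, 8, … (increasing by 3 each time), so 7, 9, 14, 22 → 33.
Combining the parts gives 28 m climbed, 33 km.

28 m climbed, 33 km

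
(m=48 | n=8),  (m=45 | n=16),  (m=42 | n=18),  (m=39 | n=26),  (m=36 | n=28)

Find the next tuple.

(m=33 | n=36)

M: −3 each step, so 48, 45, 42, 39, 36 → 33.
N: alternating steps +8, +2, +8, +2, …, so 8, 16, 18, 26, 28 → 36.
Putting it together: (m=33 | n=36).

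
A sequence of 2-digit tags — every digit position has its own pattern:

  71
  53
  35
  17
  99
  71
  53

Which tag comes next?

First digit — −2 each step, mod 10: 7, 5, 3, 1, 9, 7, 5 → 3.
Second digit: +2 each step, mod 10; 1, 3, 5, 7, 9, 1, 3 → 5.
Combining the parts gives 35.

35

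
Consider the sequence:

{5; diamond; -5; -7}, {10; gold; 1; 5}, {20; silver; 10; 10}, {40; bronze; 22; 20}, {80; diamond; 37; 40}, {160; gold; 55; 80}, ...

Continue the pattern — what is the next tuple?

{320; silver; 76; 160}

First coordinate — ×2 each step: 5, 10, 20, 40, 80, 160 → 320.
Rank goes diamond, gold, silver, bronze, diamond, gold → silver (repeats diamond → gold → silver → bronze).
Third coordinate: differences are 6, 9, 12, … (increasing by 3 each time), so -5, 1, 10, 22, 37, 55 → 76.
Fourth coordinate — always the previous value of the first coordinate: -7, 5, 10, 20, 40, 80 → 160.
Putting it together: {320; silver; 76; 160}.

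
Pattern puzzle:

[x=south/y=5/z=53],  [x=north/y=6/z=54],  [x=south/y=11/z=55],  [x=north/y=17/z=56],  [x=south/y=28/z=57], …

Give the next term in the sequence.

For the x, alternates south ↔ north: south, north, south, north, south → north.
For the y, each term is the sum of the two before it: 5, 6, 11, 17, 28 → 45.
For the z, +1 each step: 53, 54, 55, 56, 57 → 58.
So the next term is [x=north/y=45/z=58].

[x=north/y=45/z=58]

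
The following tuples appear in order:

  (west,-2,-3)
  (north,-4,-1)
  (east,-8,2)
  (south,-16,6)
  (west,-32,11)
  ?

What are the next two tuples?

(north,-64,17), (east,-128,24)

Direction — repeats west → north → east → south: west, north, east, south, west → north → east.
Second coordinate: ×2 each step, so -2, -4, -8, -16, -32 → -64 → -128.
For the third coordinate, differences are 2, 3, 4, … (increasing by 1 each time): -3, -1, 2, 6, 11 → 17 → 24.
Putting the parts together: (north,-64,17) and then (east,-128,24).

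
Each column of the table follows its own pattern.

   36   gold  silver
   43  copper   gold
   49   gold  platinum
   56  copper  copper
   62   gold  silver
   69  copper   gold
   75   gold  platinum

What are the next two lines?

First component: 36, 43, 49, 56, 62, 69, 75 → 82 → 88 (alternating steps +7, +6, +7, +6, …).
For the first metal, alternates gold ↔ copper: gold, copper, gold, copper, gold, copper, gold → copper → gold.
Second metal: repeats silver → gold → platinum → copper; silver, gold, platinum, copper, silver, gold, platinum → copper → silver.
Putting the parts together: 82  copper  copper and then 88  gold  silver.

82  copper  copper; 88  gold  silver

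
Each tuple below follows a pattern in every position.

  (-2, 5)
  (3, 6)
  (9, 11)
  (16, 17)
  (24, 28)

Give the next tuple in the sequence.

First value: differences are 5, 6, 7, … (increasing by 1 each time); -2, 3, 9, 16, 24 → 33.
For the second value, each term is the sum of the two before it: 5, 6, 11, 17, 28 → 45.
So the next tuple is (33, 45).

(33, 45)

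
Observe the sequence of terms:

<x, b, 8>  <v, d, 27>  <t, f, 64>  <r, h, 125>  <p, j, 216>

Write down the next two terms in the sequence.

<n, l, 343>, <l, n, 512>

For the first letter, letters move back 2 places in the alphabet: x, v, t, r, p → n → l.
For the second letter, letters move forward 2 places in the alphabet: b, d, f, h, j → l → n.
For the third component, perfect cubes: 2³, 3³, 4³, …: 8, 27, 64, 125, 216 → 343 → 512.
Putting the parts together: <n, l, 343> and then <l, n, 512>.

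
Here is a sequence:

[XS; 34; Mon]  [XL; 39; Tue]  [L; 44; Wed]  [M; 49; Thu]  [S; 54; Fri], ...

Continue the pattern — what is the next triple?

Size: runs backward through clothing sizes XS→XL; XS, XL, L, M, S → XS.
Second coordinate: +5 each step; 34, 39, 44, 49, 54 → 59.
Day: runs through the weekdays Mon→Sun, so Mon, Tue, Wed, Thu, Fri → Sat.
Combining the parts gives [XS; 59; Sat].

[XS; 59; Sat]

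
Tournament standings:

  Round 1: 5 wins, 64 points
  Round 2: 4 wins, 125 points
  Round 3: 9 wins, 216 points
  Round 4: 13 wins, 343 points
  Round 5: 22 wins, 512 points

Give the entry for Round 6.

For the wins, each term is the sum of the two before it: 5, 4, 9, 13, 22 → 35.
Points: perfect cubes: 4³, 5³, 6³, …, so 64, 125, 216, 343, 512 → 729.
Combining the parts gives 35 wins, 729 points.

35 wins, 729 points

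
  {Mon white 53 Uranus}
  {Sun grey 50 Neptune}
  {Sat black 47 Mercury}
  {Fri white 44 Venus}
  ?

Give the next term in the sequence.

Day: Mon, Sun, Sat, Fri → Thu (runs backward through the weekdays Mon→Sun).
Shade: repeats white → grey → black; white, grey, black, white → grey.
Third part goes 53, 50, 47, 44 → 41 (−3 each step).
Planet — runs through the planets Mercury→Neptune: Uranus, Neptune, Mercury, Venus → Earth.
Combining the parts gives {Thu grey 41 Earth}.

{Thu grey 41 Earth}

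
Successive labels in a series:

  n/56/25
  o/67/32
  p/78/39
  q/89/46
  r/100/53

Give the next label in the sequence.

s/111/60

Letter — letters move forward 1 place in the alphabet: n, o, p, q, r → s.
Second component goes 56, 67, 78, 89, 100 → 111 (+11 each step).
Third component: +7 each step, so 25, 32, 39, 46, 53 → 60.
Combining the parts gives s/111/60.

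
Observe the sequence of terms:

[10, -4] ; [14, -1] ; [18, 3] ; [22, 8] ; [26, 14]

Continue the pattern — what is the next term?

First coordinate: 10, 14, 18, 22, 26 → 30 (+4 each step).
Second coordinate goes -4, -1, 3, 8, 14 → 21 (differences are 3, 4, 5, … (increasing by 1 each time)).
Combining the parts gives [30, 21].

[30, 21]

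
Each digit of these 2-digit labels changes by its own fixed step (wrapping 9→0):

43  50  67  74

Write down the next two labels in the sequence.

For the first digit, +1 each step, mod 10: 4, 5, 6, 7 → 8 → 9.
Second digit — −3 each step, mod 10: 3, 0, 7, 4 → 1 → 8.
Putting the parts together: 81 and then 98.

81, 98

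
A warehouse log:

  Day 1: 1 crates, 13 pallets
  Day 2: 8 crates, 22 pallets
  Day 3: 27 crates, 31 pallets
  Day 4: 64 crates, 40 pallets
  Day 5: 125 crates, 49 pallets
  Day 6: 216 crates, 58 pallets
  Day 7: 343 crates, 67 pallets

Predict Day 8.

Crates: perfect cubes: 1³, 2³, 3³, …, so 1, 8, 27, 64, 125, 216, 343 → 512.
Pallets goes 13, 22, 31, 40, 49, 58, 67 → 76 (+9 each step).
Putting it together: 512 crates, 76 pallets.

512 crates, 76 pallets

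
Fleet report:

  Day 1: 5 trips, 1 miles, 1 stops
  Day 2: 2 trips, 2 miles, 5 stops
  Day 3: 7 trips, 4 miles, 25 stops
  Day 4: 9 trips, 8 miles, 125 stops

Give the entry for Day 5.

16 trips, 16 miles, 625 stops

Trips goes 5, 2, 7, 9 → 16 (each term is the sum of the two before it).
For the miles, ×2 each step: 1, 2, 4, 8 → 16.
For the stops, ×5 each step: 1, 5, 25, 125 → 625.
Putting it together: 16 trips, 16 miles, 625 stops.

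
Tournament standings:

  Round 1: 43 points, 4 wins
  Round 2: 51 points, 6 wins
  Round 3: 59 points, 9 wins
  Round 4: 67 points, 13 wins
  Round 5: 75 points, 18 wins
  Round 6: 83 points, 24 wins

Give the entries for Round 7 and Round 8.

Points goes 43, 51, 59, 67, 75, 83 → 91 → 99 (+8 each step).
For the wins, differences are 2, 3, 4, … (increasing by 1 each time): 4, 6, 9, 13, 18, 24 → 31 → 39.
So the next two rows are 91 points, 31 wins and 99 points, 39 wins.

91 points, 31 wins; 99 points, 39 wins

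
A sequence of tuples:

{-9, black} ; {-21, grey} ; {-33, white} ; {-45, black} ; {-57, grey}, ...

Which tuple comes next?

First coordinate goes -9, -21, -33, -45, -57 → -69 (−12 each step).
Shade: repeats black → grey → white; black, grey, white, black, grey → white.
So the next tuple is {-69, white}.

{-69, white}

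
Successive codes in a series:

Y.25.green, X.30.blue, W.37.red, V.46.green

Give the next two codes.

U.57.blue then T.70.red

Letter: Y, X, W, V → U → T (letters move back 1 place in the alphabet).
Second component: 25, 30, 37, 46 → 57 → 70 (differences are 5, 7, 9, … (increasing by 2 each time)).
Colour: repeats green → blue → red, so green, blue, red, green → blue → red.
Putting the parts together: U.57.blue and then T.70.red.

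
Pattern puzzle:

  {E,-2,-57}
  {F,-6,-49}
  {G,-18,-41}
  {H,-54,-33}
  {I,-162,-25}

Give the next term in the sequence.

{J,-486,-17}

Letter — letters move forward 1 place in the alphabet: E, F, G, H, I → J.
For the second entry, ×3 each step: -2, -6, -18, -54, -162 → -486.
For the third entry, +8 each step: -57, -49, -41, -33, -25 → -17.
So the next term is {J,-486,-17}.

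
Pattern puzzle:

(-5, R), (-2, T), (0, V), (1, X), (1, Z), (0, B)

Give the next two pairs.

(-2, D), (-5, F)

First value: differences are 3, 2, 1, … (decreasing by 1 each time), so -5, -2, 0, 1, 1, 0 → -2 → -5.
Letter: letters move forward 2 places in the alphabet, wrapping Z→A, so R, T, V, X, Z, B → D → F.
Putting the parts together: (-2, D) and then (-5, F).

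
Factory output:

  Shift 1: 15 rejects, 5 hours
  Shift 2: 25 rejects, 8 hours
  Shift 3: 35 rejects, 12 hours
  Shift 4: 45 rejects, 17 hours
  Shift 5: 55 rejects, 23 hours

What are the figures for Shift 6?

Rejects goes 15, 25, 35, 45, 55 → 65 (+10 each step).
Hours: 5, 8, 12, 17, 23 → 30 (differences are 3, 4, 5, … (increasing by 1 each time)).
So the next row is 65 rejects, 30 hours.

65 rejects, 30 hours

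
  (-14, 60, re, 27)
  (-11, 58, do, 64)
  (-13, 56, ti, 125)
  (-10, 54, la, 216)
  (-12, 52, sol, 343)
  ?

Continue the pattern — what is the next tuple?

First entry: alternating steps +3, −2, +3, −2, …; -14, -11, -13, -10, -12 → -9.
Second entry: −2 each step; 60, 58, 56, 54, 52 → 50.
For the note, runs backward through the solfège scale do→ti: re, do, ti, la, sol → fa.
Fourth entry — perfect cubes: 3³, 4³, 5³, …: 27, 64, 125, 216, 343 → 512.
So the next tuple is (-9, 50, fa, 512).

(-9, 50, fa, 512)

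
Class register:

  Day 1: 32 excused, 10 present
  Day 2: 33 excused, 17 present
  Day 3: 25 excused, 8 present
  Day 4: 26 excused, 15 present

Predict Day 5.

Excused: alternating steps +1, −8, +1, −8, …, so 32, 33, 25, 26 → 18.
For the present, alternating steps +7, −9, +7, −9, …: 10, 17, 8, 15 → 6.
Combining the parts gives 18 excused, 6 present.

18 excused, 6 present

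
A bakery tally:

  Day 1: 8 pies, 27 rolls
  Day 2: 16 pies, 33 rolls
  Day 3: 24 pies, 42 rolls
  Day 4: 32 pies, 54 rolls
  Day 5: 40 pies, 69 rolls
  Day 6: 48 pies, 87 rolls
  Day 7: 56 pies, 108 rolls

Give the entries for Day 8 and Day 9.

64 pies, 132 rolls; 72 pies, 159 rolls

Pies: +8 each step, so 8, 16, 24, 32, 40, 48, 56 → 64 → 72.
For the rolls, differences are 6, 9, 12, … (increasing by 3 each time): 27, 33, 42, 54, 69, 87, 108 → 132 → 159.
So the next two lines are 64 pies, 132 rolls and 72 pies, 159 rolls.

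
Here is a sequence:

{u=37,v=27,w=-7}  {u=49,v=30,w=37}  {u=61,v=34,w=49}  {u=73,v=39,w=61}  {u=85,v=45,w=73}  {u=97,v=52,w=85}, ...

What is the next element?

U: +12 each step, so 37, 49, 61, 73, 85, 97 → 109.
V — differences are 3, 4, 5, … (increasing by 1 each time): 27, 30, 34, 39, 45, 52 → 60.
W — always the previous value of the u: -7, 37, 49, 61, 73, 85 → 97.
Combining the parts gives {u=109,v=60,w=97}.

{u=109,v=60,w=97}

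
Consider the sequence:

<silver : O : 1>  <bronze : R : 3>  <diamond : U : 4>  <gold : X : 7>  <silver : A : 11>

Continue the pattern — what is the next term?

For the rank, repeats silver → bronze → diamond → gold: silver, bronze, diamond, gold, silver → bronze.
Letter — letters move forward 3 places in the alphabet, wrapping Z→A: O, R, U, X, A → D.
Third slot: 1, 3, 4, 7, 11 → 18 (each term is the sum of the two before it).
Putting it together: <bronze : D : 18>.

<bronze : D : 18>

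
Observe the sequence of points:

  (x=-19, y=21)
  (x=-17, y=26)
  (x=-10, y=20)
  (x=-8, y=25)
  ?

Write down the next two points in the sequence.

X: -19, -17, -10, -8 → -1 → 1 (alternating steps +2, +7, +2, +7, …).
For the y, alternating steps +5, −6, +5, −6, …: 21, 26, 20, 25 → 19 → 24.
Putting the parts together: (x=-1, y=19) and then (x=1, y=24).

(x=-1, y=19), (x=1, y=24)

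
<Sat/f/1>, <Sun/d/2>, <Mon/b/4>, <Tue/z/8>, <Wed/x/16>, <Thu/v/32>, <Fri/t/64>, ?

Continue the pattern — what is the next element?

Day: runs through the weekdays Mon→Sun; Sat, Sun, Mon, Tue, Wed, Thu, Fri → Sat.
For the letter, letters move back 2 places in the alphabet, wrapping A→Z: f, d, b, z, x, v, t → r.
Third entry: ×2 each step, so 1, 2, 4, 8, 16, 32, 64 → 128.
Combining the parts gives <Sat/r/128>.

<Sat/r/128>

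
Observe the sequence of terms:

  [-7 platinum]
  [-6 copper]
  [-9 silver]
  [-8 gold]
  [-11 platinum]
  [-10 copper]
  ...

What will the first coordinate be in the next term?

-13

First coordinate — alternating steps +1, −3, +1, −3, …: -7, -6, -9, -8, -11, -10 → -13.
Metal — repeats platinum → copper → silver → gold: platinum, copper, silver, gold, platinum, copper → silver.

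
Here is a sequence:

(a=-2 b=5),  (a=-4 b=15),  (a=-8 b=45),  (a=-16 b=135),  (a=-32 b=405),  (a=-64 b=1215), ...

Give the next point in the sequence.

A: ×2 each step; -2, -4, -8, -16, -32, -64 → -128.
B: 5, 15, 45, 135, 405, 1215 → 3645 (×3 each step).
Putting it together: (a=-128 b=3645).

(a=-128 b=3645)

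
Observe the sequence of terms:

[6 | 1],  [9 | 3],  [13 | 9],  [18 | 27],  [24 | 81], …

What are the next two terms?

[31 | 243], [39 | 729]

For the first part, differences are 3, 4, 5, … (increasing by 1 each time): 6, 9, 13, 18, 24 → 31 → 39.
Second part — ×3 each step: 1, 3, 9, 27, 81 → 243 → 729.
So the next two terms are [31 | 243] and [39 | 729].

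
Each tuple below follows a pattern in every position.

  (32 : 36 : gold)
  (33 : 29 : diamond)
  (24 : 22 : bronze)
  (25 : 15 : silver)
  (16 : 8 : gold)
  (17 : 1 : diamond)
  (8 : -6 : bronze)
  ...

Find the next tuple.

(9 : -13 : silver)

First component: 32, 33, 24, 25, 16, 17, 8 → 9 (alternating steps +1, −9, +1, −9, …).
For the second component, −7 each step: 36, 29, 22, 15, 8, 1, -6 → -13.
For the rank, repeats gold → diamond → bronze → silver: gold, diamond, bronze, silver, gold, diamond, bronze → silver.
Combining the parts gives (9 : -13 : silver).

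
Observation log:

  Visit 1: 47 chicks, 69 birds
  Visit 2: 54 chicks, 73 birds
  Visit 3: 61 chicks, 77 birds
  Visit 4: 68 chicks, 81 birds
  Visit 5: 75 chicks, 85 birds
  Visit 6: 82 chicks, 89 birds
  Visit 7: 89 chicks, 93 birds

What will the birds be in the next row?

97

Birds: 69, 73, 77, 81, 85, 89, 93 → 97 (+4 each step).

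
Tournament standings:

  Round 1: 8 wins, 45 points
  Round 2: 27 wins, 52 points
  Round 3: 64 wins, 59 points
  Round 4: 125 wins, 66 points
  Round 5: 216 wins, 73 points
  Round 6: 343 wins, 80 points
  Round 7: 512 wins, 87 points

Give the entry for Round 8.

Wins: perfect cubes: 2³, 3³, 4³, …; 8, 27, 64, 125, 216, 343, 512 → 729.
Points: +7 each step; 45, 52, 59, 66, 73, 80, 87 → 94.
So the next line is 729 wins, 94 points.

729 wins, 94 points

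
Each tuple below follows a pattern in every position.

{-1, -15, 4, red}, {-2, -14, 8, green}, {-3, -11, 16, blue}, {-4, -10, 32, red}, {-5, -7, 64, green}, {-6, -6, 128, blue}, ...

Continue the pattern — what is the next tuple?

First value goes -1, -2, -3, -4, -5, -6 → -7 (−1 each step).
Second value: -15, -14, -11, -10, -7, -6 → -3 (alternating steps +1, +3, +1, +3, …).
For the third value, ×2 each step: 4, 8, 16, 32, 64, 128 → 256.
Colour: repeats red → green → blue; red, green, blue, red, green, blue → red.
So the next tuple is {-7, -3, 256, red}.

{-7, -3, 256, red}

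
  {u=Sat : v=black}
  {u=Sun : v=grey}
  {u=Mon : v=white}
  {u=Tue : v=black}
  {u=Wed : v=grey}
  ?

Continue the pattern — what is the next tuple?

{u=Thu : v=white}

U goes Sat, Sun, Mon, Tue, Wed → Thu (runs through the weekdays Mon→Sun).
For the v, repeats black → grey → white: black, grey, white, black, grey → white.
Combining the parts gives {u=Thu : v=white}.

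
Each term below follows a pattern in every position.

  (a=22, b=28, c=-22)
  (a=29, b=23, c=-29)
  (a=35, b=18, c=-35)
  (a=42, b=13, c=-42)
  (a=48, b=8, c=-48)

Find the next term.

A: 22, 29, 35, 42, 48 → 55 (alternating steps +7, +6, +7, +6, …).
B goes 28, 23, 18, 13, 8 → 3 (−5 each step).
C — always the negative of the a: -22, -29, -35, -42, -48 → -55.
Combining the parts gives (a=55, b=3, c=-55).

(a=55, b=3, c=-55)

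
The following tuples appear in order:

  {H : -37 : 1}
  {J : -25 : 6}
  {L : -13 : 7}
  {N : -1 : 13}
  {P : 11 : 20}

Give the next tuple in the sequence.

{R : 23 : 33}

Letter: H, J, L, N, P → R (letters move forward 2 places in the alphabet).
For the second coordinate, +12 each step: -37, -25, -13, -1, 11 → 23.
Third coordinate goes 1, 6, 7, 13, 20 → 33 (each term is the sum of the two before it).
Combining the parts gives {R : 23 : 33}.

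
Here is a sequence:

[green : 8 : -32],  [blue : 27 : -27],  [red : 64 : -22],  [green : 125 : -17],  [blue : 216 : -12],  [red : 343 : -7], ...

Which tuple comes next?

Colour: repeats green → blue → red, so green, blue, red, green, blue, red → green.
Second value: perfect cubes: 2³, 3³, 4³, …, so 8, 27, 64, 125, 216, 343 → 512.
Third value goes -32, -27, -22, -17, -12, -7 → -2 (+5 each step).
Putting it together: [green : 512 : -2].

[green : 512 : -2]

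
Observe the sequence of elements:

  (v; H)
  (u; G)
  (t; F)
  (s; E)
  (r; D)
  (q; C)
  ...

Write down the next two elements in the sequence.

(p; B), (o; A)

First letter goes v, u, t, s, r, q → p → o (letters move back 1 place in the alphabet).
Second letter: letters move back 1 place in the alphabet, so H, G, F, E, D, C → B → A.
Putting the parts together: (p; B) and then (o; A).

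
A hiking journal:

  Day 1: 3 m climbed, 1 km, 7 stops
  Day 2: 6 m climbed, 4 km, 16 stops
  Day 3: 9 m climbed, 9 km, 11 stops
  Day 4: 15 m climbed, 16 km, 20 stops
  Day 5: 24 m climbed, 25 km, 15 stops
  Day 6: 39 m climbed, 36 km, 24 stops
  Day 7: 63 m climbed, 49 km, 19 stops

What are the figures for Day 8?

M climbed — each term is the sum of the two before it: 3, 6, 9, 15, 24, 39, 63 → 102.
Km — perfect squares: 1², 2², 3², …: 1, 4, 9, 16, 25, 36, 49 → 64.
Stops: 7, 16, 11, 20, 15, 24, 19 → 28 (alternating steps +9, −5, +9, −5, …).
So the next line is 102 m climbed, 64 km, 28 stops.

102 m climbed, 64 km, 28 stops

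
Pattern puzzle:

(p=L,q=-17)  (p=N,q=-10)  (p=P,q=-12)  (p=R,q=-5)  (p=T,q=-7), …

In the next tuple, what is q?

Q: alternating steps +7, −2, +7, −2, …; -17, -10, -12, -5, -7 → 0.

0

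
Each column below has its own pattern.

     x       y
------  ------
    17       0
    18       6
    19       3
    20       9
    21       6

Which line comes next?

22  12

Column x — +1 each step: 17, 18, 19, 20, 21 → 22.
Column y: alternating steps +6, −3, +6, −3, …, so 0, 6, 3, 9, 6 → 12.
So the next line is 22  12.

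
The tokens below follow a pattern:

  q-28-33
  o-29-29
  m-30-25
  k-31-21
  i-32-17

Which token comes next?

g-33-13

Letter goes q, o, m, k, i → g (letters move back 2 places in the alphabet).
Second component goes 28, 29, 30, 31, 32 → 33 (+1 each step).
For the third component, −4 each step: 33, 29, 25, 21, 17 → 13.
Putting it together: g-33-13.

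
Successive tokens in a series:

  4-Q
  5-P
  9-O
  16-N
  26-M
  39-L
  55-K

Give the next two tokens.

First component: differences are 1, 4, 7, … (increasing by 3 each time), so 4, 5, 9, 16, 26, 39, 55 → 74 → 96.
Letter goes Q, P, O, N, M, L, K → J → I (letters move back 1 place in the alphabet).
Putting the parts together: 74-J and then 96-I.

74-J, 96-I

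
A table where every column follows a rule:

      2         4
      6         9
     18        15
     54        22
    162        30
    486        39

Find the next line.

1458  49

First component: ×3 each step, so 2, 6, 18, 54, 162, 486 → 1458.
Second component — differences are 5, 6, 7, … (increasing by 1 each time): 4, 9, 15, 22, 30, 39 → 49.
Putting it together: 1458  49.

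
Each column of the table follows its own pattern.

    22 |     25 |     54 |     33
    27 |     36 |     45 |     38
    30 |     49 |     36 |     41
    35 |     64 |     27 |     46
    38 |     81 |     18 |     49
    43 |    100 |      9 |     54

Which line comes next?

First component goes 22, 27, 30, 35, 38, 43 → 46 (alternating steps +5, +3, +5, +3, …).
Second component — perfect squares: 5², 6², 7², …: 25, 36, 49, 64, 81, 100 → 121.
Third component goes 54, 45, 36, 27, 18, 9 → 0 (−9 each step).
Fourth component — always 11 more than the first component: 33, 38, 41, 46, 49, 54 → 57.
Combining the parts gives 46  121  0  57.

46  121  0  57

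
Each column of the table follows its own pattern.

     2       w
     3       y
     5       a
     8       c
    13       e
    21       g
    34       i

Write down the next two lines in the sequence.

55  k; 89  m

First component goes 2, 3, 5, 8, 13, 21, 34 → 55 → 89 (each term is the sum of the two before it).
Letter — letters move forward 2 places in the alphabet, wrapping Z→A: w, y, a, c, e, g, i → k → m.
So the next two lines are 55  k and 89  m.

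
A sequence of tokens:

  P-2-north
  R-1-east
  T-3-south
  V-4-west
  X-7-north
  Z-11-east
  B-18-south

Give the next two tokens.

D-29-west then F-47-north

For the letter, letters move forward 2 places in the alphabet, wrapping Z→A: P, R, T, V, X, Z, B → D → F.
Second component: each term is the sum of the two before it, so 2, 1, 3, 4, 7, 11, 18 → 29 → 47.
Direction: repeats north → east → south → west; north, east, south, west, north, east, south → west → north.
Putting the parts together: D-29-west and then F-47-north.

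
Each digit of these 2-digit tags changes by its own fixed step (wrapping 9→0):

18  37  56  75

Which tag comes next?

94

First digit: 1, 3, 5, 7 → 9 (+2 each step, mod 10).
Second digit — −1 each step, mod 10: 8, 7, 6, 5 → 4.
Combining the parts gives 94.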